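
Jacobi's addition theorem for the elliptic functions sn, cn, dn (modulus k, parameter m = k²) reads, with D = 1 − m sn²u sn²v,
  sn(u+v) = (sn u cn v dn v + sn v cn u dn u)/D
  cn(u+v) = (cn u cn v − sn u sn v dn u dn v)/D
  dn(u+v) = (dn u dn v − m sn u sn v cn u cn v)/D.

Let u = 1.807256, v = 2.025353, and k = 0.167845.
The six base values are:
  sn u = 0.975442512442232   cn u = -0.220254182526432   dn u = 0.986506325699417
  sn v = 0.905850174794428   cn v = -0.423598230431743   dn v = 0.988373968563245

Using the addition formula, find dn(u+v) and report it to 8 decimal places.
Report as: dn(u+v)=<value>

dn(u+v)=0.99459117

m = k² = 0.028171944025
D = 1 − m·sn²u·sn²v = 0.97800454650422
dn(u+v) = (dn u·dn v − m·sn u·sn v·cn u·cn v)/D = 0.9727146857947625/0.97800454650422 = 0.9945911696133054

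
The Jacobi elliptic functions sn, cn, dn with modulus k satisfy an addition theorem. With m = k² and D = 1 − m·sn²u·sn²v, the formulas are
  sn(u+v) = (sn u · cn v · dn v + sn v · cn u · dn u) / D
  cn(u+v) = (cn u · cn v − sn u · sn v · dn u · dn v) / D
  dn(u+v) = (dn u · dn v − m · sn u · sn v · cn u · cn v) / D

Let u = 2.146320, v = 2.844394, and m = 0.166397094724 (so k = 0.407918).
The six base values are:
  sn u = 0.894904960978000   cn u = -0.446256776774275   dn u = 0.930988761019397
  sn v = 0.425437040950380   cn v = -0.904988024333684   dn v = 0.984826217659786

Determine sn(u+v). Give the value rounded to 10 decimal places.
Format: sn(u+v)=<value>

sn(u+v)=-0.9984230151

m = k² = 0.166397094724
D = 1 − m·sn²u·sn²v = 0.9758803962201099
sn(u+v) = (sn u·cn v·dn v + sn v·cn u·dn u)/D = -0.974341447598585/0.9758803962201099 = -0.9984230151282003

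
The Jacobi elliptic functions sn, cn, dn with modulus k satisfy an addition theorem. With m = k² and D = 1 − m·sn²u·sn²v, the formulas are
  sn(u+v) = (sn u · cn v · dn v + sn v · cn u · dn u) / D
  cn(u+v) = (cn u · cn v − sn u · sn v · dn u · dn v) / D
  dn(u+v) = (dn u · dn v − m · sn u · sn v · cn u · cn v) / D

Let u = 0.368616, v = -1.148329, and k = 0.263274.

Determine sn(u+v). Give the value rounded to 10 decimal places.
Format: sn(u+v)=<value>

sn(u+v)=-0.6996238117

sn u = 0.3597996421696189, cn u = 0.9330295908997818, dn u = 0.9955033930508046
sn v = -0.9064981711637461, cn v = 0.4222097413333612, dn v = 0.9711038284636483
m = k² = 0.069313199076
D = 1 − m·sn²u·sn²v = 0.9926265411240587
sn(u+v) = (sn u·cn v·dn v + sn v·cn u·dn u)/D = -0.6944651642920366/0.9926265411240587 = -0.6996238116962079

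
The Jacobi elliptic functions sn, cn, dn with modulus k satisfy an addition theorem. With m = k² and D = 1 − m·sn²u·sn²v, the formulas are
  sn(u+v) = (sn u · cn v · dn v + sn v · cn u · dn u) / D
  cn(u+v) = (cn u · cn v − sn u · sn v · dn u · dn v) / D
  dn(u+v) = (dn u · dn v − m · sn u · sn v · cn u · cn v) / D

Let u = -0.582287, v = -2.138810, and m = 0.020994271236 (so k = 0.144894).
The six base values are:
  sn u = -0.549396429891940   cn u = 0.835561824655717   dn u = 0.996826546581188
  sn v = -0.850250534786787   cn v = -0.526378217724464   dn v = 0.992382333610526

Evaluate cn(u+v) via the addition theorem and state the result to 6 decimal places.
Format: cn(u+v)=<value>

m = k² = 0.020994271236
D = 1 − m·sn²u·sn²v = 0.9954189366534687
cn(u+v) = (cn u·cn v − sn u·sn v·dn u·dn v)/D = -0.9019166471874421/0.9954189366534687 = -0.9060673993400457

cn(u+v)=-0.906067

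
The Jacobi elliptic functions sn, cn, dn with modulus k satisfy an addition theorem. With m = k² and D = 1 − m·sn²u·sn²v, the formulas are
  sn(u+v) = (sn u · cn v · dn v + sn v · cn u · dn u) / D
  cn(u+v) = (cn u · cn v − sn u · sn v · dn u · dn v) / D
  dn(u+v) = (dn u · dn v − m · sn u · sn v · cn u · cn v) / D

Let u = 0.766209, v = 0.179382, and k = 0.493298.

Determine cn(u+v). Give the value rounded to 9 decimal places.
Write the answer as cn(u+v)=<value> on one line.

cn(u+v)=0.608172020

sn u = 0.6816787444491984, cn u = 0.7316516174834608, dn u = 0.9417653503440438
sn v = 0.1781927390196369, cn v = 0.983995603527109, dn v = 0.9961291166248584
m = k² = 0.243342916804
D = 1 − m·sn²u·sn²v = 0.9964094727997154
cn(u+v) = (cn u·cn v − sn u·sn v·dn u·dn v)/D = 0.6059883622356686/0.9964094727997154 = 0.6081720204174294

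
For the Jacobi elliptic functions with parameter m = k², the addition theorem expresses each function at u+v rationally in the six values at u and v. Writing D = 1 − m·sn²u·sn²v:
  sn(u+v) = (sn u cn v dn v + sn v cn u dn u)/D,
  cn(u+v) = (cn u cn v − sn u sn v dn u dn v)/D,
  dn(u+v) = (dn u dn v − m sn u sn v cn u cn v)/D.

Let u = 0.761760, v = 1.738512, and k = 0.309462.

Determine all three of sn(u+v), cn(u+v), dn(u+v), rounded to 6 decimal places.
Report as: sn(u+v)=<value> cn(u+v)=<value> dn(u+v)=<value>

sn(u+v)=0.655994 cn(u+v)=-0.754766 dn(u+v)=0.979178

sn u = 0.6856448474201915, cn u = 0.7279362219357835, dn u = 0.9772303783152642
sn v = 0.9926051040501174, cn v = -0.1213882507232709, dn v = 0.9516535102656911
m = k² = 0.095766729444
D = 1 − m·sn²u·sn²v = 0.955642598444769
sn(u+v) = (sn u·cn v·dn v + sn v·cn u·dn u)/D = 0.6268955584957469/0.955642598444769 = 0.6559937360640565
cn(u+v) = (cn u·cn v − sn u·sn v·dn u·dn v)/D = -0.7212868602023578/0.955642598444769 = -0.7547663335395406
dn(u+v) = (dn u·dn v − m·sn u·sn v·cn u·cn v)/D = 0.9357438959847611/0.955642598444769 = 0.9791776732301475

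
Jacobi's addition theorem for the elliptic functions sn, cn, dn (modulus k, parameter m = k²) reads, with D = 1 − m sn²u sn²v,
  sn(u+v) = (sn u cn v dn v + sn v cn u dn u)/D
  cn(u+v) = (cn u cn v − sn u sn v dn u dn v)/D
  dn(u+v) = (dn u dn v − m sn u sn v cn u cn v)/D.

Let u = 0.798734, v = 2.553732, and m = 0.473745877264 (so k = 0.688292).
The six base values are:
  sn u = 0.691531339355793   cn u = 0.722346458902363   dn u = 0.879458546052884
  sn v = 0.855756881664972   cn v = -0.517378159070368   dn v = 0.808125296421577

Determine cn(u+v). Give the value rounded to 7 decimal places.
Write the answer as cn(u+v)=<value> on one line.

m = k² = 0.473745877264
D = 1 − m·sn²u·sn²v = 0.8340909879312925
cn(u+v) = (cn u·cn v − sn u·sn v·dn u·dn v)/D = -0.7943137624002287/0.8340909879312925 = -0.9523106877947225

cn(u+v)=-0.9523107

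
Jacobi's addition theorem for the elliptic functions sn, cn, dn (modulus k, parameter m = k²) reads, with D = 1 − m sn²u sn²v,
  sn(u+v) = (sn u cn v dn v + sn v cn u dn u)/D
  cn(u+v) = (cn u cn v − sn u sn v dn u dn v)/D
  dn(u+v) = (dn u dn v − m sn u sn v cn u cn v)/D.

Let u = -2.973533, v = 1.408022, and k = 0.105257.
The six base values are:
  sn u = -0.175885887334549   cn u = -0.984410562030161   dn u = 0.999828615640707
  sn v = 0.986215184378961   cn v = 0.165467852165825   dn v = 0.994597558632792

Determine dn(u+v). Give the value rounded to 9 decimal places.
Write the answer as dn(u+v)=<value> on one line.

m = k² = 0.011079036049
D = 1 − m·sn²u·sn²v = 0.9996666447236711
dn(u+v) = (dn u·dn v − m·sn u·sn v·cn u·cn v)/D = 0.9941140639776096/0.9996666447236711 = 0.9944455676546091

dn(u+v)=0.994445568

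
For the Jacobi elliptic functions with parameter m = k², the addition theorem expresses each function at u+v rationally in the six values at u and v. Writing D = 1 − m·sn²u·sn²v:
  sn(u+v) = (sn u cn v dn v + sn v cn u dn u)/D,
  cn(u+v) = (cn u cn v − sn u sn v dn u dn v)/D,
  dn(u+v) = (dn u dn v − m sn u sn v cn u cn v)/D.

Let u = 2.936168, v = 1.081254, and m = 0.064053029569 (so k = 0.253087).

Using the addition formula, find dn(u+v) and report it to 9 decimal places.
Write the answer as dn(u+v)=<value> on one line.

dn(u+v)=0.982781553

sn u = 0.2546144920408439, cn u = -0.9670426363107177, dn u = 0.9979216079626829
sn v = 0.8774842184852507, cn v = 0.4796055111331904, dn v = 0.975028482113705
m = k² = 0.064053029569
D = 1 − m·sn²u·sn²v = 0.9968026914969316
dn(u+v) = (dn u·dn v − m·sn u·sn v·cn u·cn v)/D = 0.9796392975362382/0.9968026914969316 = 0.9827815533534339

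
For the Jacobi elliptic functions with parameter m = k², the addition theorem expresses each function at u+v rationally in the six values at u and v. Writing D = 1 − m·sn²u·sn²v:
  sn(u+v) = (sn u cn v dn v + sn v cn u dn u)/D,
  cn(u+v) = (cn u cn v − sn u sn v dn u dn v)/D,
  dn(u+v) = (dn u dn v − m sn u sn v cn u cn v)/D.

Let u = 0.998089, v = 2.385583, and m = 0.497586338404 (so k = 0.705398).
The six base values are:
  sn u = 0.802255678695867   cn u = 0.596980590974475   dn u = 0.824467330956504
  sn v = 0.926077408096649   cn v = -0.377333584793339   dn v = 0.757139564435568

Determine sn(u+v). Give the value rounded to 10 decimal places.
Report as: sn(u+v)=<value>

sn(u+v)=0.3124132628

m = k² = 0.497586338404
D = 1 − m·sn²u·sn²v = 0.7253442933655534
sn(u+v) = (sn u·cn v·dn v + sn v·cn u·dn u)/D = 0.2266071773317382/0.7253442933655534 = 0.3124132627835185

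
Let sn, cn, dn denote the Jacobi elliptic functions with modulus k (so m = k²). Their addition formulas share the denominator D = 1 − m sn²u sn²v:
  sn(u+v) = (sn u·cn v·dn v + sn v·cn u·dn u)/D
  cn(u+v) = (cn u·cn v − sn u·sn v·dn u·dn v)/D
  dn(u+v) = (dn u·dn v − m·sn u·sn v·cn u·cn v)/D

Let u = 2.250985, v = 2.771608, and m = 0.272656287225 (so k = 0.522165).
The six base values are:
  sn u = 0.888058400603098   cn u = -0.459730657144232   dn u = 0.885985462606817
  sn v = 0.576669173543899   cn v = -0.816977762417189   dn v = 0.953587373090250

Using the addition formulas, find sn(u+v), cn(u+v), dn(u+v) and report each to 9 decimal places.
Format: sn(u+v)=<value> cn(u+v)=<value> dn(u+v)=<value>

sn(u+v)=-0.998108638 cn(u+v)=-0.061474760 dn(u+v)=0.853448370

m = k² = 0.272656287225
D = 1 − m·sn²u·sn²v = 0.9284924261959689
sn(u+v) = (sn u·cn v·dn v + sn v·cn u·dn u)/D = -0.9267363111971324/0.9284924261959689 = -0.9981086383159512
cn(u+v) = (cn u·cn v − sn u·sn v·dn u·dn v)/D = -0.0570788490774699/0.9284924261959689 = -0.06147476001642986
dn(u+v) = (dn u·dn v − m·sn u·sn v·cn u·cn v)/D = 0.7924203479494427/0.9284924261959689 = 0.8534483702747979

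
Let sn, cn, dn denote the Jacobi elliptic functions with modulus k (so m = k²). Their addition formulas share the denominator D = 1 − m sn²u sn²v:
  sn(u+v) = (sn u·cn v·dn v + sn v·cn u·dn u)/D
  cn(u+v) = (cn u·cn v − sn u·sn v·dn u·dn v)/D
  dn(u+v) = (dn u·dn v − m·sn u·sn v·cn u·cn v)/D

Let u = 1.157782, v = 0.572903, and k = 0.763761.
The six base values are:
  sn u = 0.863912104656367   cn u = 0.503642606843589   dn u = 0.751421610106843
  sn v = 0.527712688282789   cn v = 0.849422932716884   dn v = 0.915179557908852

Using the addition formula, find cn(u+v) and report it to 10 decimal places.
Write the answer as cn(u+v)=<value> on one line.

cn(u+v)=0.1300600734

m = k² = 0.583330865121
D = 1 − m·sn²u·sn²v = 0.8787591011279728
cn(u+v) = (cn u·cn v − sn u·sn v·dn u·dn v)/D = 0.1142914732057275/0.8787591011279728 = 0.1300600734137755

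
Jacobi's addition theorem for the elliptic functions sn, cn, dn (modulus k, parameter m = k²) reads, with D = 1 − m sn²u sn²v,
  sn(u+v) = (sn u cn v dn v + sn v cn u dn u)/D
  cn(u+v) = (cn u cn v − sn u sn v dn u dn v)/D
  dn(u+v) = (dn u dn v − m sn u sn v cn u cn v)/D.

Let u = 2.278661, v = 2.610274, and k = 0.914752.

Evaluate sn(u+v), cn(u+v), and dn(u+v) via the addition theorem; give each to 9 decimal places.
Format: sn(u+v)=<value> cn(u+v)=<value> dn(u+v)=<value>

sn(u+v)=-0.186754187 cn(u+v)=-0.982406674 dn(u+v)=0.985299865

sn u = 0.9995832212992926, cn u = 0.02886838576937584, dn u = 0.4048779198598773
sn v = 0.994374743749586, cn v = -0.105919162538915, dn v = 0.4154713049142143
m = k² = 0.836771221504
D = 1 − m·sn²u·sn²v = 0.1733059332061273
sn(u+v) = (sn u·cn v·dn v + sn v·cn u·dn u)/D = -0.03236560873910636/0.1733059332061273 = -0.1867541874669185
cn(u+v) = (cn u·cn v − sn u·sn v·dn u·dn v)/D = -0.170256905455825/0.1733059332061273 = -0.9824066741749931
dn(u+v) = (dn u·dn v − m·sn u·sn v·cn u·cn v)/D = 0.1707583126142583/0.1733059332061273 = 0.985299865130186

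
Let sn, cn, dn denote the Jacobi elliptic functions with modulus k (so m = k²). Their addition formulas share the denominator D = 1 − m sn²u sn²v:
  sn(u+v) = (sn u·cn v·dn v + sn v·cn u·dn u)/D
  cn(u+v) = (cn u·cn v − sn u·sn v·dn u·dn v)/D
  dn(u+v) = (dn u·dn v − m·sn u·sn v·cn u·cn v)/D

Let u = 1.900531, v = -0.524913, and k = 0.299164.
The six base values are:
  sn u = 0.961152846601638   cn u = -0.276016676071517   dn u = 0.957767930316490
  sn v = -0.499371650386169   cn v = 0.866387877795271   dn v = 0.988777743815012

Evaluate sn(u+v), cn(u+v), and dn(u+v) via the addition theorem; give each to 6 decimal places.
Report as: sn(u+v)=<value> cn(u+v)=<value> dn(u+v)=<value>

m = k² = 0.089499098896
D = 1 − m·sn²u·sn²v = 0.9793817717593036
sn(u+v) = (sn u·cn v·dn v + sn v·cn u·dn u)/D = 0.955399902257877/0.9793817717593036 = 0.9755132572476339
cn(u+v) = (cn u·cn v − sn u·sn v·dn u·dn v)/D = 0.2154058532631638/0.9793817717593036 = 0.2199406395692065
dn(u+v) = (dn u·dn v − m·sn u·sn v·cn u·cn v)/D = 0.9367469585046499/0.9793817717593036 = 0.9564676263291413

sn(u+v)=0.975513 cn(u+v)=0.219941 dn(u+v)=0.956468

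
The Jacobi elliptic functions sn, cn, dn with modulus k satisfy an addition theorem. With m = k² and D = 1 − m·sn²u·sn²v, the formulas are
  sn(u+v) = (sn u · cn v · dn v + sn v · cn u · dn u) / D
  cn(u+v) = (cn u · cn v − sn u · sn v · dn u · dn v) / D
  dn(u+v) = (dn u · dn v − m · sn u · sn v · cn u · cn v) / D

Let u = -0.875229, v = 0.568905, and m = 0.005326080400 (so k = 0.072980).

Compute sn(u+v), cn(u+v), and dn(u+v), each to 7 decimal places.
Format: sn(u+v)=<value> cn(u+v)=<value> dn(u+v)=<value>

sn(u+v)=-0.3015319 cn(u+v)=0.9534561 dn(u+v)=0.9997578

sn u = -0.7673631608607384, cn u = 0.6412127411037748, dn u = 0.9984306474090237
sn v = 0.5385807871005527, cn v = 0.8425738755540366, dn v = 0.9992272353059246
m = k² = 0.0053260804
D = 1 − m·sn²u·sn²v = 0.9990902724994036
sn(u+v) = (sn u·cn v·dn v + sn v·cn u·dn u)/D = -0.3012576185980999/0.9990902724994036 = -0.3015319304875724
cn(u+v) = (cn u·cn v − sn u·sn v·dn u·dn v)/D = 0.9525886939490382/0.9990902724994036 = 0.9534560791648653
dn(u+v) = (dn u·dn v − m·sn u·sn v·cn u·cn v)/D = 0.9988483358531064/0.9990902724994036 = 0.9997578430568722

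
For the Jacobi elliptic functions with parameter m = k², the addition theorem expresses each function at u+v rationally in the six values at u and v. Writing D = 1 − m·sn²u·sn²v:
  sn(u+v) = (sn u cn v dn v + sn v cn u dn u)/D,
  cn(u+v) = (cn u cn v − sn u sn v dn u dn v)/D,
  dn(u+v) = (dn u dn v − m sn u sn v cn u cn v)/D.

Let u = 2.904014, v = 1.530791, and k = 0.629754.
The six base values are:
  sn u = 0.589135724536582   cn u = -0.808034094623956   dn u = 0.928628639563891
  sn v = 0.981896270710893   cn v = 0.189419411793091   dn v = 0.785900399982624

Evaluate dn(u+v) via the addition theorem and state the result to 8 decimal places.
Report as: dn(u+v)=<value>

m = k² = 0.396590100516
D = 1 − m·sn²u·sn²v = 0.8672899515208713
dn(u+v) = (dn u·dn v − m·sn u·sn v·cn u·cn v)/D = 0.764923352734944/0.8672899515208713 = 0.8819695782172753

dn(u+v)=0.88196958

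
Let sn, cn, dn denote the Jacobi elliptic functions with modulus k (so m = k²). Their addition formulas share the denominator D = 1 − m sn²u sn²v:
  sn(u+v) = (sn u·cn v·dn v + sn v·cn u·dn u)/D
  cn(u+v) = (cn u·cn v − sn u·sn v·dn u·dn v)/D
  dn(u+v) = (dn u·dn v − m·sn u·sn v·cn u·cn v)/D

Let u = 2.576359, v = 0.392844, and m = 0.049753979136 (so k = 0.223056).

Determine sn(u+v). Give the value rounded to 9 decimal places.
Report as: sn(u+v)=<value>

sn u = 0.5677205921890936, cn u = -0.8232213124090416, dn u = 0.9919495756467893
sn v = 0.3823671103916583, cn v = 0.924010493928902, dn v = 0.9963562309878423
m = k² = 0.049753979136
D = 1 − m·sn²u·sn²v = 0.997655457163713
sn(u+v) = (sn u·cn v·dn v + sn v·cn u·dn u)/D = 0.2104296370473728/0.997655457163713 = 0.2109241577704734

sn(u+v)=0.210924158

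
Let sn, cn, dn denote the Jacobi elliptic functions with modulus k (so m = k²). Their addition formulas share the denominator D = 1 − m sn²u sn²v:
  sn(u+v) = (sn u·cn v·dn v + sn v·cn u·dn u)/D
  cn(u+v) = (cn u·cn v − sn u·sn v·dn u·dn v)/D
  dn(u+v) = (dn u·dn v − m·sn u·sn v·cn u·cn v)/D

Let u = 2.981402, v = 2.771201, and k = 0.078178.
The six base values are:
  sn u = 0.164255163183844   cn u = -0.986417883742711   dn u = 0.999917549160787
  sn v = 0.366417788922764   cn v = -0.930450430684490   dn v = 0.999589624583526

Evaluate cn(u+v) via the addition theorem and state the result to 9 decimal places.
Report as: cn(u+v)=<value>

cn(u+v)=0.857675578

m = k² = 0.006111799684
D = 1 − m·sn²u·sn²v = 0.9999778608842363
cn(u+v) = (cn u·cn v − sn u·sn v·dn u·dn v)/D = 0.8576565902616581/0.9999778608842363 = 0.8576755784405768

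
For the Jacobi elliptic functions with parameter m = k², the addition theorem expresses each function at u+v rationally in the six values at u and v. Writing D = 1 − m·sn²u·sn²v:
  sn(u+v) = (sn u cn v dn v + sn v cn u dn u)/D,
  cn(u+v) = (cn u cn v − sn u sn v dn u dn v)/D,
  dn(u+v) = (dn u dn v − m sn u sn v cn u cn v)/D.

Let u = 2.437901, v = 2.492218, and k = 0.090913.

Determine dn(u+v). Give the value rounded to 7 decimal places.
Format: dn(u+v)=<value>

dn(u+v)=0.9960343

sn u = 0.6516574302983784, cn u = -0.758513410255161, dn u = 0.9982435238098072
sn v = 0.6095873319806545, cn v = -0.7927189190934623, dn v = 0.9984631633917607
m = k² = 0.008265173569
D = 1 − m·sn²u·sn²v = 0.9986957448877881
dn(u+v) = (dn u·dn v − m·sn u·sn v·cn u·cn v)/D = 0.994735192973626/0.9986957448877881 = 0.9960342757697369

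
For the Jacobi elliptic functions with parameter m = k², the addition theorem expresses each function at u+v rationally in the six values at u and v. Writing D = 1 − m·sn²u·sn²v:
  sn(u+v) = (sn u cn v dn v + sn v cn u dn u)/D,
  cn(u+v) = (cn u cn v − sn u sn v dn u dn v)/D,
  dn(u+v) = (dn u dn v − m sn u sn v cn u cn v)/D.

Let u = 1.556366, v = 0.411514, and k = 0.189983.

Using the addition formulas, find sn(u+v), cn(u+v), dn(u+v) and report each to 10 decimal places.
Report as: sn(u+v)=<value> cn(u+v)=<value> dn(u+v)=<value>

sn u = 0.9995975071709427, cn u = 0.02836941412220561, dn u = 0.9818021738854078
sn v = 0.39962604802667, cn v = 0.916678254208414, dn v = 0.9971137479279528
m = k² = 0.036093540289
D = 1 − m·sn²u·sn²v = 0.9942404654502838
sn(u+v) = (sn u·cn v·dn v + sn v·cn u·dn u)/D = 0.9247954434166655/0.9942404654502838 = 0.9301526899710653
cn(u+v) = (cn u·cn v − sn u·sn v·dn u·dn v)/D = -0.3650582021740781/0.9942404654502838 = -0.3671729474506412
dn(u+v) = (dn u·dn v − m·sn u·sn v·cn u·cn v)/D = 0.9785934932777843/0.9942404654502838 = 0.9842623864988102

sn(u+v)=0.9301526900 cn(u+v)=-0.3671729475 dn(u+v)=0.9842623865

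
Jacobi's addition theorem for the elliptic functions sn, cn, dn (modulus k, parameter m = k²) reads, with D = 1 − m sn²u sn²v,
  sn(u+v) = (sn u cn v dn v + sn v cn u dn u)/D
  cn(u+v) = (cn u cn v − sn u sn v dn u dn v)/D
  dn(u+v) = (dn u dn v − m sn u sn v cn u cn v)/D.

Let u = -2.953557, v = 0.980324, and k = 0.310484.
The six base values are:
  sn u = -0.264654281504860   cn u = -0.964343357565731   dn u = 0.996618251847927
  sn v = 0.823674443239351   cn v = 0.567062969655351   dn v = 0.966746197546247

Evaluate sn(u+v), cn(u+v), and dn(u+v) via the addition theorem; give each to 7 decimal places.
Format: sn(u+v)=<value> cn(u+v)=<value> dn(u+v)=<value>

sn(u+v)=-0.9410146 cn(u+v)=-0.3383661 dn(u+v)=0.9563664

m = k² = 0.096400314256
D = 1 − m·sn²u·sn²v = 0.9954191351357348
sn(u+v) = (sn u·cn v·dn v + sn v·cn u·dn u)/D = -0.9367038957658172/0.9954191351357348 = -0.9410145562834582
cn(u+v) = (cn u·cn v − sn u·sn v·dn u·dn v)/D = -0.3368160718426531/0.9954191351357348 = -0.3383660811349834
dn(u+v) = (dn u·dn v − m·sn u·sn v·cn u·cn v)/D = 0.9519854258892042/0.9954191351357348 = 0.9563664111795399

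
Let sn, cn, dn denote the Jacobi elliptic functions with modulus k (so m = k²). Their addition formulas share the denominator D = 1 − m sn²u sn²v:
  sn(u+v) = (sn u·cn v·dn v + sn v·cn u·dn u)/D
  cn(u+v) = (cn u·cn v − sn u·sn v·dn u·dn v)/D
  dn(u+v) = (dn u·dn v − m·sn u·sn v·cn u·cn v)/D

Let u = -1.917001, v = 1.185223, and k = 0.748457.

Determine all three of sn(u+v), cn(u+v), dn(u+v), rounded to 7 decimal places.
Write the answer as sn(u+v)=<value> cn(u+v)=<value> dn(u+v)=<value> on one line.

sn u = -0.9999849564492758, cn u = -0.005485150420905191, dn u = 0.6631960294315897
sn v = 0.8763921394844184, cn v = 0.4815981912859762, dn v = 0.7548114424365924
m = k² = 0.560187880849
D = 1 − m·sn²u·sn²v = 0.5697532588026708
sn(u+v) = (sn u·cn v·dn v + sn v·cn u·dn u)/D = -0.3666984348306833/0.5697532588026708 = -0.643609192514836
cn(u+v) = (cn u·cn v − sn u·sn v·dn u·dn v)/D = 0.4360631075991068/0.5697532588026708 = 0.7653543018174006
dn(u+v) = (dn u·dn v − m·sn u·sn v·cn u·cn v)/D = 0.4992910738463488/0.5697532588026708 = 0.8763285968659532

sn(u+v)=-0.6436092 cn(u+v)=0.7653543 dn(u+v)=0.8763286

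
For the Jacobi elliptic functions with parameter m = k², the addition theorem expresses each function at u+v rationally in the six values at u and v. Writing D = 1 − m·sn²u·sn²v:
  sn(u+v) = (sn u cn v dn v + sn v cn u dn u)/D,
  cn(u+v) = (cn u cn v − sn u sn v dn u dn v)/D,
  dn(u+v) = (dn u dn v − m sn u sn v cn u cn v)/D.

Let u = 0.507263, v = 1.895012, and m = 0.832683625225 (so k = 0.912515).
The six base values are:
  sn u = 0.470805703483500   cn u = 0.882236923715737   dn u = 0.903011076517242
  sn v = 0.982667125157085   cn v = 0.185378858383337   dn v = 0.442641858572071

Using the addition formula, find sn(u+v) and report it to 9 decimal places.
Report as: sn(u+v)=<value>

m = k² = 0.832683625225
D = 1 − m·sn²u·sn²v = 0.8217718458519181
sn(u+v) = (sn u·cn v·dn v + sn v·cn u·dn u)/D = 0.8214937788763947/0.8217718458519181 = 0.9996616250886094

sn(u+v)=0.999661625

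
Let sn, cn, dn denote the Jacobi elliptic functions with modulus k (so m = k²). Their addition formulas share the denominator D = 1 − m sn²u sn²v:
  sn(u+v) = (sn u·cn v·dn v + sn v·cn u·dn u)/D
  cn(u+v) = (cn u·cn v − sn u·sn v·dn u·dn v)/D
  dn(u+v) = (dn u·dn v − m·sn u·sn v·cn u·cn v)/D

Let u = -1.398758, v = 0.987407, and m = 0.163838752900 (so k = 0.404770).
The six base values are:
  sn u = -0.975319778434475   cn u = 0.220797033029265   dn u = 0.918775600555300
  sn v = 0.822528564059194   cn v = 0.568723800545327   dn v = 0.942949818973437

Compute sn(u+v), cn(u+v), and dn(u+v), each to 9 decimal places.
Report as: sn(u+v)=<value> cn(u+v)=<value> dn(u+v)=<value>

sn(u+v)=-0.398165239 cn(u+v)=0.917313710 dn(u+v)=0.986927420

m = k² = 0.1638387529
D = 1 − m·sn²u·sn²v = 0.8945582334002367
sn(u+v) = (sn u·cn v·dn v + sn v·cn u·dn u)/D = -0.3561819930561784/0.8945582334002367 = -0.398165239285007
cn(u+v) = (cn u·cn v − sn u·sn v·dn u·dn v)/D = 0.8205905317310704/0.8945582334002367 = 0.9173137098207532
dn(u+v) = (dn u·dn v − m·sn u·sn v·cn u·cn v)/D = 0.8828640491372952/0.8945582334002367 = 0.986927419785192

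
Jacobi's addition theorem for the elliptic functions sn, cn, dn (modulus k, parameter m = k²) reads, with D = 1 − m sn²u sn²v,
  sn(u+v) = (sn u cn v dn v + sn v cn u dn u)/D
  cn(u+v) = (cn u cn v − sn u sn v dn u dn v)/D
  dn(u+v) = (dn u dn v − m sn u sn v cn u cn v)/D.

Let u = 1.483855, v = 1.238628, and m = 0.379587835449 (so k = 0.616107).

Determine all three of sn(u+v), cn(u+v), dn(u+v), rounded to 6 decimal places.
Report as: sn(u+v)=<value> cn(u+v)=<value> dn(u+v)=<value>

sn(u+v)=0.700420 cn(u+v)=-0.713731 dn(u+v)=0.902097

sn u = 0.9755811402696804, cn u = 0.2196393378930793, dn u = 0.7992021195324121
sn v = 0.9128776401358313, cn v = 0.4082332839689037, dn v = 0.8268446969548981
m = k² = 0.379587835449
D = 1 − m·sn²u·sn²v = 0.6989322633441135
sn(u+v) = (sn u·cn v·dn v + sn v·cn u·dn u)/D = 0.4895461433863962/0.6989322633441135 = 0.7004200107233742
cn(u+v) = (cn u·cn v − sn u·sn v·dn u·dn v)/D = -0.498849558723701/0.6989322633441135 = -0.7137309076803864
dn(u+v) = (dn u·dn v − m·sn u·sn v·cn u·cn v)/D = 0.6305045790023078/0.6989322633441135 = 0.9020968297923373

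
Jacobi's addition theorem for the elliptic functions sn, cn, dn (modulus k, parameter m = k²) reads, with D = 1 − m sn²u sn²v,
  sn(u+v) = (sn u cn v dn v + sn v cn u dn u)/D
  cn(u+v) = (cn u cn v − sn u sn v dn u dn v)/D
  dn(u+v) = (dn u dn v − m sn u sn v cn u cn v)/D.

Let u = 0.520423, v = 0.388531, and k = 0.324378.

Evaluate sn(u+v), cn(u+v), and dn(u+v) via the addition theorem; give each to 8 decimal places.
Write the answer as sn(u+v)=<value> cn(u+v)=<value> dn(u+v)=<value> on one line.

sn u = 0.4952167000119591, cn u = 0.8687694861292409, dn u = 0.9870134876730427
sn v = 0.3779062008703069, cn v = 0.9258438871342032, dn v = 0.9924580851343607
m = k² = 0.105221086884
D = 1 − m·sn²u·sn²v = 0.9963147972773358
sn(u+v) = (sn u·cn v·dn v + sn v·cn u·dn u)/D = 0.779085166898111/0.9963147972773358 = 0.7819668733488092
cn(u+v) = (cn u·cn v − sn u·sn v·dn u·dn v)/D = 0.6210229287177095/0.9963147972773358 = 0.6233199892391446
dn(u+v) = (dn u·dn v − m·sn u·sn v·cn u·cn v)/D = 0.9637306382677205/0.9963147972773358 = 0.9672953176057817

sn(u+v)=0.78196687 cn(u+v)=0.62331999 dn(u+v)=0.96729532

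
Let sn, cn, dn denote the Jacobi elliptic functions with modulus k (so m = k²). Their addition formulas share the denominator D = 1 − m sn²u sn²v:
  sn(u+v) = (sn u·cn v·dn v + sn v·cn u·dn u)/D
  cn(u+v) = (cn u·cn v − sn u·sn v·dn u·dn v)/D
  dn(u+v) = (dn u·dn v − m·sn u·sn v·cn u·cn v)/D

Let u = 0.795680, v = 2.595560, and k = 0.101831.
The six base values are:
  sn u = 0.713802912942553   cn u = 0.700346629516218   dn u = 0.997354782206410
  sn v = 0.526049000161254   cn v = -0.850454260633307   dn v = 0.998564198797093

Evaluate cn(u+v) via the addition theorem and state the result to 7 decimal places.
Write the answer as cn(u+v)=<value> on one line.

m = k² = 0.010369552561
D = 1 − m·sn²u·sn²v = 0.9985379270302085
cn(u+v) = (cn u·cn v − sn u·sn v·dn u·dn v)/D = -0.9695771063038736/0.9985379270302085 = -0.9709967744415393

cn(u+v)=-0.9709968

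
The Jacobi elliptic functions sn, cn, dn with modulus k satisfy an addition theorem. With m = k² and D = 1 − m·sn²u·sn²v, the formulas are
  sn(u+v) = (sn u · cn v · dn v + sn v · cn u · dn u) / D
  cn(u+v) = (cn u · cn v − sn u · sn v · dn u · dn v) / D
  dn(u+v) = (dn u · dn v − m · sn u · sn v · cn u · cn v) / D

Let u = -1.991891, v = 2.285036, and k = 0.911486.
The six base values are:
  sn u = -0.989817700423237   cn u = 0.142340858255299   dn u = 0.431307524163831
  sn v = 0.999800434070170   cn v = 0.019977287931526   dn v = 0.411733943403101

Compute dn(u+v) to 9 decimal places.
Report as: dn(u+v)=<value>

dn(u+v)=0.965499863

m = k² = 0.830806728196
D = 1 − m·sn²u·sn²v = 0.1863510308668867
dn(u+v) = (dn u·dn v − m·sn u·sn v·cn u·cn v)/D = 0.179921894685617/0.1863510308668867 = 0.9654998625370519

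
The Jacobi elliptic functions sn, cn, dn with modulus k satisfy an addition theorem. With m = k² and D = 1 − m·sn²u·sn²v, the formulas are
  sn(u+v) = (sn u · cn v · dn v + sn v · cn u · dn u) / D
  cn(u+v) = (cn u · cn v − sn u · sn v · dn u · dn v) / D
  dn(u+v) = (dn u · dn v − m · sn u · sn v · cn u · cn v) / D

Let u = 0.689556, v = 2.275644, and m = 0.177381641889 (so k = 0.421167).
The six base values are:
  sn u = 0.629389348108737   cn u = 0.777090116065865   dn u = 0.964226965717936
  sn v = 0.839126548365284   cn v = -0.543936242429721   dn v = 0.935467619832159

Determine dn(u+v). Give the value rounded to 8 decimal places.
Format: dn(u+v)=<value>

m = k² = 0.177381641889
D = 1 − m·sn²u·sn²v = 0.9505231125433111
dn(u+v) = (dn u·dn v − m·sn u·sn v·cn u·cn v)/D = 0.9416012551564508/0.9505231125433111 = 0.9906137396670049

dn(u+v)=0.99061374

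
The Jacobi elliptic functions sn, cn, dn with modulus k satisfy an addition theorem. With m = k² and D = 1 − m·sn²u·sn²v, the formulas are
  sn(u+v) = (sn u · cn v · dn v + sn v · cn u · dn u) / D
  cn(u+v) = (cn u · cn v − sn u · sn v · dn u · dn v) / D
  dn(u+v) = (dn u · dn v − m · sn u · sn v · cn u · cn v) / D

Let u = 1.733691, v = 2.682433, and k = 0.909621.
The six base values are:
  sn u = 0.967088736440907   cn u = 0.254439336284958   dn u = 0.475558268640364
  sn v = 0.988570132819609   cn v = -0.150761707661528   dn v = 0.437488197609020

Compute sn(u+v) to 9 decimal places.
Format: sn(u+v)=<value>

sn(u+v)=0.229059377

m = k² = 0.827410363641
D = 1 − m·sn²u·sn²v = 0.2437444462981762
sn(u+v) = (sn u·cn v·dn v + sn v·cn u·dn u)/D = 0.05583195090268694/0.2437444462981762 = 0.2290593765340068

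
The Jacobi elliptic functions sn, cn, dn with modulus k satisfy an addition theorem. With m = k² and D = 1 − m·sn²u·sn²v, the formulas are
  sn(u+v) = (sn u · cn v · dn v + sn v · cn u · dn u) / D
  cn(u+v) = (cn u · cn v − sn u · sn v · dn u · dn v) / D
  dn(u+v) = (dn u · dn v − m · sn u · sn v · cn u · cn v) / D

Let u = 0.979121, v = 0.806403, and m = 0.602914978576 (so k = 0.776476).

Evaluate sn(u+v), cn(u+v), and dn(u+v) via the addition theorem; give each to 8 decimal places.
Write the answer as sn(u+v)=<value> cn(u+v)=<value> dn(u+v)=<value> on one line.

sn(u+v)=0.99442320 cn(u+v)=0.10546323 dn(u+v)=0.63544546

sn u = 0.7845829071327334, cn u = 0.6200239203733583, dn u = 0.7930090937393578
sn v = 0.6893662109361506, cn v = 0.7244130225358561, dn v = 0.8446770171996529
m = k² = 0.602914978576
D = 1 − m·sn²u·sn²v = 0.8236263332708485
sn(u+v) = (sn u·cn v·dn v + sn v·cn u·dn u)/D = 0.8190331369930879/0.8236263332708485 = 0.9944232037123926
cn(u+v) = (cn u·cn v − sn u·sn v·dn u·dn v)/D = 0.08686228965693058/0.8236263332708485 = 0.1054632254313389
dn(u+v) = (dn u·dn v − m·sn u·sn v·cn u·cn v)/D = 0.5233696179502255/0.8236263332708485 = 0.6354454645370306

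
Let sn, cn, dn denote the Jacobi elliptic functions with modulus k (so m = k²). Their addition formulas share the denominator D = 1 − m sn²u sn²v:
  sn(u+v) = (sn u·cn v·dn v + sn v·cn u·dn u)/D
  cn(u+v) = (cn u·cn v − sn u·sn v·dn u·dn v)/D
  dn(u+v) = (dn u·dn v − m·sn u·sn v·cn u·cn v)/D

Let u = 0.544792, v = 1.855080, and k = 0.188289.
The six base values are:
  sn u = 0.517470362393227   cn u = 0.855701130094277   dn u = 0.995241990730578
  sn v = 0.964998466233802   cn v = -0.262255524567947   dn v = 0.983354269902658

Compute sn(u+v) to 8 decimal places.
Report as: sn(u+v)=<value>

sn(u+v)=0.69451066

m = k² = 0.035452747521
D = 1 − m·sn²u·sn²v = 0.9911595554170513
sn(u+v) = (sn u·cn v·dn v + sn v·cn u·dn u)/D = 0.688370872345385/0.9911595554170513 = 0.6945106553058841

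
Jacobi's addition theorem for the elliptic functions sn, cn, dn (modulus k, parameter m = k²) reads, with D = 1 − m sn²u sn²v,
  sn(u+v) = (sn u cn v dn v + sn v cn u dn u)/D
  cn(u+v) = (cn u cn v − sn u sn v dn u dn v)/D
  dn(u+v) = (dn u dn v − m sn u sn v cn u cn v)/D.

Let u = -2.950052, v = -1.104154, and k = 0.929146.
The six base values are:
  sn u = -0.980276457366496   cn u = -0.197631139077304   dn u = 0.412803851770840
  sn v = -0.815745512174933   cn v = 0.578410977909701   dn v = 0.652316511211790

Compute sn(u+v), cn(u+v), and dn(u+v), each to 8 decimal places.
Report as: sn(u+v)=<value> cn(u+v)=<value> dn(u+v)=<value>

m = k² = 0.863312289316
D = 1 − m·sn²u·sn²v = 0.4479550329889279
sn(u+v) = (sn u·cn v·dn v + sn v·cn u·dn u)/D = -0.3033143190155092/0.4479550329889279 = -0.6771088539661663
cn(u+v) = (cn u·cn v − sn u·sn v·dn u·dn v)/D = -0.3296424357698344/0.4479550329889279 = -0.7358828710335802
dn(u+v) = (dn u·dn v − m·sn u·sn v·cn u·cn v)/D = 0.3481944096391971/0.4479550329889279 = 0.7772976839124016

sn(u+v)=-0.67710885 cn(u+v)=-0.73588287 dn(u+v)=0.77729768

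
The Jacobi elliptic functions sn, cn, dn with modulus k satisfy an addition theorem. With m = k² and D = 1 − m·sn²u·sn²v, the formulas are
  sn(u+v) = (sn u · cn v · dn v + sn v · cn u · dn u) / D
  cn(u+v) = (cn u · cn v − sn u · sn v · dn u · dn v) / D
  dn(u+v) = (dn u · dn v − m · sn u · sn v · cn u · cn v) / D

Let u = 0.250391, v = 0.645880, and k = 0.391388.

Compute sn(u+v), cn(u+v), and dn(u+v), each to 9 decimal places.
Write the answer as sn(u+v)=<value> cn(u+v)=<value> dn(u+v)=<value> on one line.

sn(u+v)=0.771162032 cn(u+v)=0.636638924 dn(u+v)=0.953363800

sn u = 0.2473994856973607, cn u = 0.9689135639863245, dn u = 0.9953010137550034
sn v = 0.5968474494246216, cn v = 0.8023547358340473, dn v = 0.9723330397142295
m = k² = 0.153184566544
D = 1 − m·sn²u·sn²v = 0.9966600552589505
sn(u+v) = (sn u·cn v·dn v + sn v·cn u·dn u)/D = 0.7685863936754782/0.9966600552589505 = 0.7711620322495872
cn(u+v) = (cn u·cn v − sn u·sn v·dn u·dn v)/D = 0.6345125855376686/0.9966600552589505 = 0.636638924365049
dn(u+v) = (dn u·dn v − m·sn u·sn v·cn u·cn v)/D = 0.9501796176796037/0.9966600552589505 = 0.9533638000900214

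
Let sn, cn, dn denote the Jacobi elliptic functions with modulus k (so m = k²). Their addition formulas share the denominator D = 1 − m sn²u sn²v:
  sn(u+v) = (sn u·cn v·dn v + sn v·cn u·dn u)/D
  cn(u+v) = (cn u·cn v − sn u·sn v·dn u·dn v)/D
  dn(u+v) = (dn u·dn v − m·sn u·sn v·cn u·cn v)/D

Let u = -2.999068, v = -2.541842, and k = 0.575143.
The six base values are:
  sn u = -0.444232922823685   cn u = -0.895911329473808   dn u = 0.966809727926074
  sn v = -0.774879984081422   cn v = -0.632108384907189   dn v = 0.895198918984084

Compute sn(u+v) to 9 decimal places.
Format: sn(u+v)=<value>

m = k² = 0.330789470449
D = 1 − m·sn²u·sn²v = 0.960803973218862
sn(u+v) = (sn u·cn v·dn v + sn v·cn u·dn u)/D = 0.9225571415284214/0.960803973218862 = 0.9601928876685355

sn(u+v)=0.960192888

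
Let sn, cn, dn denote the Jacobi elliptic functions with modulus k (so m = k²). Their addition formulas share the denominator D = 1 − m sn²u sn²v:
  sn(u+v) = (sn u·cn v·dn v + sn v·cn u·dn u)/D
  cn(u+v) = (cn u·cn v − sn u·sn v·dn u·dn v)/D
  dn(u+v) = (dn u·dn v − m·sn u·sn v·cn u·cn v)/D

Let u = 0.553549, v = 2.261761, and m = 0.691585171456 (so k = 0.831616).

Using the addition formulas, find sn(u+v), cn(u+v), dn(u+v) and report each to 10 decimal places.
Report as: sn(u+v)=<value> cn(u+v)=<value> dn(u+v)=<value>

sn u = 0.5101065765229059, cn u = 0.8601112024547063, dn u = 0.9055625368637782
sn v = 0.9938675711284304, cn v = -0.1105769011108305, dn v = 0.5629129720163356
m = k² = 0.691585171456
D = 1 − m·sn²u·sn²v = 0.8222438813764991
sn(u+v) = (sn u·cn v·dn v + sn v·cn u·dn u)/D = 0.7423563571771243/0.8222438813764991 = 0.9028420569507468
cn(u+v) = (cn u·cn v − sn u·sn v·dn u·dn v)/D = -0.3535421324535453/0.8222438813764991 = -0.4299723481817691
dn(u+v) = (dn u·dn v − m·sn u·sn v·cn u·cn v)/D = 0.5430996966590526/0.8222438813764991 = 0.6605092588221663

sn(u+v)=0.9028420570 cn(u+v)=-0.4299723482 dn(u+v)=0.6605092588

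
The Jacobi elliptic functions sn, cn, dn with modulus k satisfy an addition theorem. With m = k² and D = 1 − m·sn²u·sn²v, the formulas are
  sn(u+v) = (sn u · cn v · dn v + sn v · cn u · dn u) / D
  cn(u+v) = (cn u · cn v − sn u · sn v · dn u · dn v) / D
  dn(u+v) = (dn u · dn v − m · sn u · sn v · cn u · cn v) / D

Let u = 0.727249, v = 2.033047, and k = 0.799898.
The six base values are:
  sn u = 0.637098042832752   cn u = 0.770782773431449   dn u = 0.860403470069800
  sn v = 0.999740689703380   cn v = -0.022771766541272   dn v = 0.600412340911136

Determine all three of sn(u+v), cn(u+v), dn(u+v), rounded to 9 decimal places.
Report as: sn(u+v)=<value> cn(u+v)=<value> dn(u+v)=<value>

m = k² = 0.639836810404
D = 1 − m·sn²u·sn²v = 0.7404288026567445
sn(u+v) = (sn u·cn v·dn v + sn v·cn u·dn u)/D = 0.6543015115294541/0.7404288026567445 = 0.8836791723684226
cn(u+v) = (cn u·cn v − sn u·sn v·dn u·dn v)/D = -0.346589589881133/0.7404288026567445 = -0.4680930680134664
dn(u+v) = (dn u·dn v − m·sn u·sn v·cn u·cn v)/D = 0.5237499169112953/0.7404288026567445 = 0.7073602688496447

sn(u+v)=0.883679172 cn(u+v)=-0.468093068 dn(u+v)=0.707360269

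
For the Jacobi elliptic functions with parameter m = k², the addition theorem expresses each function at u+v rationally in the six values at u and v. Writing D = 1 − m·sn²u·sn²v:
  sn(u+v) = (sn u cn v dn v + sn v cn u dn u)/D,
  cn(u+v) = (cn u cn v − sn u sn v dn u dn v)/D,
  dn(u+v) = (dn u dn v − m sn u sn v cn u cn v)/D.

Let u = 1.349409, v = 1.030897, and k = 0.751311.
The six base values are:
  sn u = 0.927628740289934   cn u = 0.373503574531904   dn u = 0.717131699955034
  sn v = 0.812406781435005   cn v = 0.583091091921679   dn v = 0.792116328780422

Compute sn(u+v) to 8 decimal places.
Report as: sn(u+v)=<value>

m = k² = 0.564468218721
D = 1 − m·sn²u·sn²v = 0.6794210765194048
sn(u+v) = (sn u·cn v·dn v + sn v·cn u·dn u)/D = 0.6460536035633897/0.6794210765194048 = 0.9508883752518354

sn(u+v)=0.95088838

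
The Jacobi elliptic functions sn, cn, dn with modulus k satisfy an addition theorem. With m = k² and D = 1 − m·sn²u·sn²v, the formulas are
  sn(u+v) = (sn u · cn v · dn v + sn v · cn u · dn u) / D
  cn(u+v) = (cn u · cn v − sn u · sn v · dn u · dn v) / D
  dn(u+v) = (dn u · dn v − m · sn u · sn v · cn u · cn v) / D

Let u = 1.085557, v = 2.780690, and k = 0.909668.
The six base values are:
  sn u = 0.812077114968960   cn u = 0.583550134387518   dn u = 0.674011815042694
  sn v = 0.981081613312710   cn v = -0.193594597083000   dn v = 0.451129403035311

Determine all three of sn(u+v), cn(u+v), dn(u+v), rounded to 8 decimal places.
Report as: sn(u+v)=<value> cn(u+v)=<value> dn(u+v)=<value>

m = k² = 0.827495870224
D = 1 − m·sn²u·sn²v = 0.4747444476692675
sn(u+v) = (sn u·cn v·dn v + sn v·cn u·dn u)/D = 0.3149549698297172/0.4747444476692675 = 0.6634200176030954
cn(u+v) = (cn u·cn v − sn u·sn v·dn u·dn v)/D = -0.3552262062015692/0.4747444476692675 = -0.7482472053028388
dn(u+v) = (dn u·dn v − m·sn u·sn v·cn u·cn v)/D = 0.3785465445995507/0.4747444476692675 = 0.7973690823726423

sn(u+v)=0.66342002 cn(u+v)=-0.74824721 dn(u+v)=0.79736908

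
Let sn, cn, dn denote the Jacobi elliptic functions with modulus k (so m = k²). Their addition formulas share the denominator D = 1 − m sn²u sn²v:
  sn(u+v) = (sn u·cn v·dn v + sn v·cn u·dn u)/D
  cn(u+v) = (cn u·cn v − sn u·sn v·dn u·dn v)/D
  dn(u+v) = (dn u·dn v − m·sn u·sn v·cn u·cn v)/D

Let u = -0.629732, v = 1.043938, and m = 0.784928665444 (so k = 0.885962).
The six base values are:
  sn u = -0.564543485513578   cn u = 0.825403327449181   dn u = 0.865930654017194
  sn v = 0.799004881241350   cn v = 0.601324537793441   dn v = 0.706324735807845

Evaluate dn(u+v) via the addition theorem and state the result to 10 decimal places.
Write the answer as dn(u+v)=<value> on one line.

m = k² = 0.784928665444
D = 1 − m·sn²u·sn²v = 0.8402930355005286
dn(u+v) = (dn u·dn v − m·sn u·sn v·cn u·cn v)/D = 0.787360771388874/0.8402930355005286 = 0.9370073749568507

dn(u+v)=0.9370073750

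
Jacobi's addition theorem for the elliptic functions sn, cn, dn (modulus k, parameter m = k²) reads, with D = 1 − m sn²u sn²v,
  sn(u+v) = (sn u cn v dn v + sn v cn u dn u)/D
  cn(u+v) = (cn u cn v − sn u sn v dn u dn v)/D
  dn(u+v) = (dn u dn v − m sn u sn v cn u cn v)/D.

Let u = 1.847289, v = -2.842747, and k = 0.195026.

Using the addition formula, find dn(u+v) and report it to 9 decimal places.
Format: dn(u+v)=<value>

sn u = 0.9673291406583517, cn u = -0.2535238324757158, dn u = 0.9820435543526539
sn v = -0.3232418779499203, cn v = -0.9463163785644888, dn v = 0.9980109651063027
m = k² = 0.038035140676
D = 1 − m·sn²u·sn²v = 0.9962813199711819
dn(u+v) = (dn u·dn v − m·sn u·sn v·cn u·cn v)/D = 0.9829435001814954/0.9962813199711819 = 0.9866123959946651

dn(u+v)=0.986612396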